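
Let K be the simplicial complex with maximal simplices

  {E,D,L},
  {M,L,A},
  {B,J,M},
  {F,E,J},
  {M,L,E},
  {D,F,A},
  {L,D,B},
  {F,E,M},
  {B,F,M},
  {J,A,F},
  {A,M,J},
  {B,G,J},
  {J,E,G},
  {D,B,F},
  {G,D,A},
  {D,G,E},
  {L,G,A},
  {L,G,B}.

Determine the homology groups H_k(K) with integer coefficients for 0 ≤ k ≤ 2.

H_0 = Z,  H_1 = Z ⊕ Z_2,  H_2 = 0.

Order the vertices as A < B < D < E < F < G < J < L < M. Listing each simplex with vertices in this order, K has dimension 2 with simplices:

  0-simplices (9): A, B, D, E, F, G, J, L, M
  1-simplices (27): AD, AF, AG, AJ, AL, AM, BD, BF, BG, BJ, BL, BM, DE, DF, DG, DL, EF, EG, EJ, EL, EM, FJ, FM, GJ, GL, JM, LM
  2-simplices (18): ADF, ADG, AFJ, AGL, AJM, ALM, BDF, BDL, BFM, BGJ, BGL, BJM, DEG, DEL, EFJ, EFM, EGJ, ELM

Hence C_0 ≅ Z^9, C_1 ≅ Z^27, C_2 ≅ Z^18.

∂_1: C_1 → C_0 maps an edge to its endpoints' difference, ∂[p,q] = q − p. For instance
  ∂AM = M − A.
As a 9×27 matrix over Z this has rank 8, with invariant factors (1,1,1,1,1,1,1,1).

Boundary ∂_2: C_2 → C_1 maps a triangle to the signed sum of its edges. For instance
  ∂EFM = FM − EM + EF,
  ∂EFJ = FJ − EJ + EF.
As a 27×18 matrix over Z this has rank 18, with invariant factors (1,1,1,1,1,1,1,1,1,1,1,1,1,1,1,1,1,2).

Now H_k = ker ∂_k / im ∂_{k+1}, so:

  H_0: rank C_0 − rank ∂_1 = 9 − 8 = 1, and the invariant factors of ∂_1 are all 1, so H_0 = Z.
  H_1: rank ker ∂_1 − rank ∂_2 = (27 − 8) − 18 = 1, and ∂_2 has invariant factor 2 > 1, so H_1 = Z ⊕ Z_2.
  H_2: rank ker ∂_2 − rank ∂_3 = (18 − 18) − 0 = 0, and there is no ∂_3, so H_2 = 0.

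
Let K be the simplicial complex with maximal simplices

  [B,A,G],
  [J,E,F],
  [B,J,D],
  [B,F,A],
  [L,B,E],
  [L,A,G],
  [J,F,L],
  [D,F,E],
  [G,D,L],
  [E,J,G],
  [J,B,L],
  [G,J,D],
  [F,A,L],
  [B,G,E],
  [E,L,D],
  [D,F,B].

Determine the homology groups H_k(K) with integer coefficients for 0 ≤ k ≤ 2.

Fix the vertex order A < B < D < E < F < G < J < L and write every simplex with vertices in increasing order. Then dim K = 2 and the simplices of K are:

  0-simplices (8): A, B, D, E, F, G, J, L
  1-simplices (24): AB, AF, AG, AL, BD, BE, BF, BG, BJ, BL, DE, DF, DG, DJ, DL, EF, EG, EJ, EL, FJ, FL, GJ, GL, JL
  2-simplices (16): ABF, ABG, AFL, AGL, BDF, BDJ, BEG, BEL, BJL, DEF, DEL, DGJ, DGL, EFJ, EGJ, FJL

Hence C_0 ≅ Z^8, C_1 ≅ Z^24, C_2 ≅ Z^16.

The boundary map ∂_1: C_1 → C_0 sends each edge [p,q] (with p < q) to q − p.
As a 8×24 matrix over Z this has rank 7, with invariant factors (1,1,1,1,1,1,1).

Boundary ∂_2: C_2 → C_1 maps a triangle to the signed sum of its edges. For instance
  ∂BDF = DF − BF + BD,
  ∂DGJ = GJ − DJ + DG.
The resulting 24×16 matrix has rank 15, and its Smith normal form has invariant factors (1,1,1,1,1,1,1,1,1,1,1,1,1,1,1).

From H_k ≅ ker(∂_k) / im(∂_{k+1}) we obtain:

  H_0: rank C_0 − rank ∂_1 = 8 − 7 = 1, and the invariant factors of ∂_1 are all 1, so H_0 = Z.
  H_1: rank ker ∂_1 − rank ∂_2 = (24 − 7) − 15 = 2, and the invariant factors of ∂_2 are all 1, so H_1 = Z^2.
  H_2: rank ker ∂_2 − rank ∂_3 = (16 − 15) − 0 = 1, and there is no ∂_3, so H_2 = Z.

As a check, the Euler characteristic is 8 − 24 + 16 = 0, which agrees with 1 − 2 + 1 = 0.

H_0 = Z,  H_1 = Z^2,  H_2 = Z.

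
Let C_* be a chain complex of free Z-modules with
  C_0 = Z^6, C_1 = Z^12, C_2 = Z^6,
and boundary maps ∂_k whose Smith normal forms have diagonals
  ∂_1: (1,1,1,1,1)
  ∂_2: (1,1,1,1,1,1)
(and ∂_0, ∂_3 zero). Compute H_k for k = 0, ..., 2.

H_0 ≅ Z,  H_1 ≅ Z,  H_2 = 0.

H_0: b_0 = 6 − 0 − 5 = 1; torsion from ∂_1 factors > 1: none. So H_0 ≅ Z.
H_1: b_1 = 12 − 5 − 6 = 1; torsion from ∂_2 factors > 1: none. So H_1 ≅ Z.
H_2: b_2 = 6 − 6 − 0 = 0; torsion from ∂_3 factors > 1: none. So H_2 ≅ 0.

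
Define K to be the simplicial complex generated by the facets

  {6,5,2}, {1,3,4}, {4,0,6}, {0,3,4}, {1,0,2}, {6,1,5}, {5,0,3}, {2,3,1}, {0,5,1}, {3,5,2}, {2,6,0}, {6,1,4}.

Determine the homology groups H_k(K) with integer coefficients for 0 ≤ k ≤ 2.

H_0 ≅ Z,  H_1 ≅ Z/2,  H_2 = 0.

Take the total order 0 < 1 < 2 < 3 < 4 < 5 < 6 on the vertex set. Then K (dimension 2) consists of the simplices:

  0-simplices (7): [0], [1], [2], [3], [4], [5], [6]
  1-simplices (18): [0,1], [0,2], [0,3], [0,4], [0,5], [0,6], [1,2], [1,3], [1,4], [1,5], [1,6], [2,3], [2,5], [2,6], [3,4], [3,5], [4,6], [5,6]
  2-simplices (12): [0,1,2], [0,1,5], [0,2,6], [0,3,4], [0,3,5], [0,4,6], [1,2,3], [1,3,4], [1,4,6], [1,5,6], [2,3,5], [2,5,6]

Hence C_0 ≅ Z^7, C_1 ≅ Z^18, C_2 ≅ Z^12.

The boundary map ∂_1: C_1 → C_0 maps an edge to its endpoints' difference, ∂[p,q] = q − p.
The 7×18 boundary matrix has rank 6 and Smith normal form diag(1,1,1,1,1,1).

Boundary ∂_2: C_2 → C_1 maps a triangle to the signed sum of its edges. For instance
  ∂[1,3,4] = [3,4] − [1,4] + [1,3],
  ∂[0,4,6] = [4,6] − [0,6] + [0,4].
The 18×12 boundary matrix has rank 12 and Smith normal form diag(1,1,1,1,1,1,1,1,1,1,1,2).

From H_k ≅ ker(∂_k) / im(∂_{k+1}) we obtain:

  H_0: rank C_0 − rank ∂_1 = 7 − 6 = 1, and the invariant factors of ∂_1 are all 1, so H_0 = Z.
  H_1: rank ker ∂_1 − rank ∂_2 = (18 − 6) − 12 = 0, and ∂_2 has invariant factor 2 > 1, so H_1 = Z/2.
  H_2: rank ker ∂_2 − rank ∂_3 = (12 − 12) − 0 = 0, and there is no ∂_3, so H_2 = 0.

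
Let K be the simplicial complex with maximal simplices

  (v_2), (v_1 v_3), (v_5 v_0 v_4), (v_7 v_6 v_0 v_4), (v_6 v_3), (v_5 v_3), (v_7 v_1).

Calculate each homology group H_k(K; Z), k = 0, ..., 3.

H_0 = Z^2,  H_1 = Z^2,  H_2 = 0,  H_3 = 0.

Take the total order v_0 < v_1 < v_2 < v_3 < v_4 < v_5 < v_6 < v_7 on the vertex set. Then K (dimension 3) consists of the simplices:

  0-simplices (8): [v_0], [v_1], [v_2], [v_3], [v_4], [v_5], [v_6], [v_7]
  1-simplices (12): [v_0,v_4], [v_0,v_5], [v_0,v_6], [v_0,v_7], [v_1,v_3], [v_1,v_7], [v_3,v_5], [v_3,v_6], [v_4,v_5], [v_4,v_6], [v_4,v_7], [v_6,v_7]
  2-simplices (5): [v_0,v_4,v_5], [v_0,v_4,v_6], [v_0,v_4,v_7], [v_0,v_6,v_7], [v_4,v_6,v_7]
  3-simplices (1): [v_0,v_4,v_6,v_7]

Hence C_0 ≅ Z^8, C_1 ≅ Z^12, C_2 ≅ Z^5, C_3 ≅ Z^1.

Boundary ∂_1: C_1 → C_0 maps an edge to its endpoints' difference, ∂[p,q] = q − p. For instance
  ∂[v_4,v_6] = [v_6] − [v_4].
The 8×12 boundary matrix has rank 6 and Smith normal form diag(1,1,1,1,1,1).

Boundary ∂_2: C_2 → C_1 acts by ∂[p,q,r] = [q,r] − [p,r] + [p,q]. For instance
  ∂[v_0,v_4,v_6] = [v_4,v_6] − [v_0,v_6] + [v_0,v_4],
  ∂[v_0,v_6,v_7] = [v_6,v_7] − [v_0,v_7] + [v_0,v_6].
The 12×5 boundary matrix has rank 4 and Smith normal form diag(1,1,1,1).

∂_3: C_3 → C_2 sends each 3-simplex σ to the alternating sum Σ_i (−1)^i (σ with its i-th vertex removed). For instance
  ∂[v_0,v_4,v_6,v_7] = [v_4,v_6,v_7] − [v_0,v_6,v_7] + [v_0,v_4,v_7] − [v_0,v_4,v_6].
The resulting 5×1 matrix has rank 1, and its Smith normal form has invariant factors (1).

Now H_k = ker ∂_k / im ∂_{k+1}, so:

  H_0: rank C_0 − rank ∂_1 = 8 − 6 = 2, and the invariant factors of ∂_1 are all 1, so H_0 ≅ Z^2.
  H_1: rank ker ∂_1 − rank ∂_2 = (12 − 6) − 4 = 2, and the invariant factors of ∂_2 are all 1, so H_1 ≅ Z^2.
  H_2: rank ker ∂_2 − rank ∂_3 = (5 − 4) − 1 = 0, and the invariant factors of ∂_3 are all 1, so H_2 ≅ 0.
  H_3: rank ker ∂_3 − rank ∂_4 = (1 − 1) − 0 = 0, and there is no ∂_4, so H_3 ≅ 0.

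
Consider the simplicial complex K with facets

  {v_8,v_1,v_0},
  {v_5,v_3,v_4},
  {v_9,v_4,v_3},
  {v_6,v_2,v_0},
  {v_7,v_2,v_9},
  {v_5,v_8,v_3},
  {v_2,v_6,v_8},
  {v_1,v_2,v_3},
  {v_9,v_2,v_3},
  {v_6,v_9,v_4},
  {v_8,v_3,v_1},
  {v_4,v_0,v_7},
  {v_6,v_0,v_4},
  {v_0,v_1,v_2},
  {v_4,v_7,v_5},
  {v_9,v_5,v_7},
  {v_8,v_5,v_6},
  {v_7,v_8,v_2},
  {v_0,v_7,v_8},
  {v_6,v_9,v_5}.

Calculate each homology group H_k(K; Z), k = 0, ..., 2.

Order the vertices as v_0 < v_1 < v_2 < v_3 < v_4 < v_5 < v_6 < v_7 < v_8 < v_9. Listing each simplex with vertices in this order, K has dimension 2 with simplices:

  0-simplices (10): [v_0], [v_1], [v_2], [v_3], [v_4], [v_5], [v_6], [v_7], [v_8], [v_9]
  1-simplices (30): (30 of them)
  2-simplices (20): (20 of them)

so the chain groups are C_0 ≅ Z^10, C_1 ≅ Z^30, C_2 ≅ Z^20.

∂_1: C_1 → C_0 maps an edge to its endpoints' difference, ∂[p,q] = q − p. For instance
  ∂[v_4,v_9] = [v_9] − [v_4].
This gives a 10×30 integer matrix of rank 9; reducing to Smith normal form yields diagonal entries (1,1,1,1,1,1,1,1,1).

The boundary map ∂_2: C_2 → C_1 maps a triangle to the signed sum of its edges. For instance
  ∂[v_3,v_5,v_8] = [v_5,v_8] − [v_3,v_8] + [v_3,v_5],
  ∂[v_3,v_4,v_5] = [v_4,v_5] − [v_3,v_5] + [v_3,v_4].
The resulting 30×20 matrix has rank 20, and its Smith normal form has invariant factors (1,1,1,1,1,1,1,1,1,1,1,1,1,1,1,1,1,1,1,2).

Now H_k = ker ∂_k / im ∂_{k+1}, so:

  H_0: rank C_0 − rank ∂_1 = 10 − 9 = 1, and the invariant factors of ∂_1 are all 1, so H_0 ≅ Z.
  H_1: rank ker ∂_1 − rank ∂_2 = (30 − 9) − 20 = 1, and ∂_2 has invariant factor 2 > 1, so H_1 ≅ Z ⊕ Z/2.
  H_2: rank ker ∂_2 − rank ∂_3 = (20 − 20) − 0 = 0, and there is no ∂_3, so H_2 ≅ 0.

As a check, the Euler characteristic is 10 − 30 + 20 = 0, which agrees with 1 − 1 + 0 = 0.

H_0 = Z,  H_1 = Z ⊕ Z/2,  H_2 = 0.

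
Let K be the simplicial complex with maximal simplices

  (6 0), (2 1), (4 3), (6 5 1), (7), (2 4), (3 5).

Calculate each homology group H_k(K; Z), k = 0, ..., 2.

Fix the vertex order 0 < 1 < 2 < 3 < 4 < 5 < 6 < 7 and write every simplex with vertices in increasing order. Then dim K = 2 and the simplices of K are:

  0-simplices (8): [0], [1], [2], [3], [4], [5], [6], [7]
  1-simplices (8): [0,6], [1,2], [1,5], [1,6], [2,4], [3,4], [3,5], [5,6]
  2-simplices (1): [1,5,6]

so the chain groups are C_0 ≅ Z^8, C_1 ≅ Z^8, C_2 ≅ Z^1.

∂_1: C_1 → C_0 maps an edge to its endpoints' difference, ∂[p,q] = q − p. For instance
  ∂[1,6] = [6] − [1].
As a 8×8 matrix over Z this has rank 6, with invariant factors (1,1,1,1,1,1).

The boundary map ∂_2: C_2 → C_1 sends each 2-simplex [p,q,r] to [q,r] − [p,r] + [p,q]. For instance
  ∂[1,5,6] = [5,6] − [1,6] + [1,5].
The 8×1 boundary matrix has rank 1 and Smith normal form diag(1).

Reading off H_k = ker ∂_k / im ∂_{k+1}:

  H_0: rank C_0 − rank ∂_1 = 8 − 6 = 2, and the invariant factors of ∂_1 are all 1, so H_0 ≅ Z^2.
  H_1: rank ker ∂_1 − rank ∂_2 = (8 − 6) − 1 = 1, and the invariant factors of ∂_2 are all 1, so H_1 ≅ Z.
  H_2: rank ker ∂_2 − rank ∂_3 = (1 − 1) − 0 = 0, and there is no ∂_3, so H_2 ≅ 0.

H_0 = Z^2,  H_1 = Z,  H_2 = 0.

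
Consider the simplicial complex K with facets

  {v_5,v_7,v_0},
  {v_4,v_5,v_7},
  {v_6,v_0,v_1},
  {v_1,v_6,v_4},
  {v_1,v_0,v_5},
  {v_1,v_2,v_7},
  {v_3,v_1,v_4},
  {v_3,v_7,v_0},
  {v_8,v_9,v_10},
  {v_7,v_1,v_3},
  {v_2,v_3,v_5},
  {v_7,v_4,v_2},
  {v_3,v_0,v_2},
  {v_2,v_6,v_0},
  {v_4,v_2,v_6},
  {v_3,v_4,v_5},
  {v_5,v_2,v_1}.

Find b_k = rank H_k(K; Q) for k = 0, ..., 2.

b_0 = 2, b_1 = 2, b_2 = 1.

Order the vertices as v_0 < v_1 < v_2 < v_3 < v_4 < v_5 < v_6 < v_7 < v_8 < v_9 < v_10. Listing each simplex with vertices in this order, K has dimension 2 with simplices:

  0-simplices (11): [v_0], [v_1], [v_2], [v_3], [v_4], [v_5], [v_6], [v_7], [v_8], [v_9], [v_10]
  1-simplices (27): (27 of them)
  2-simplices (17): (17 of them)

so the chain groups are C_0 ≅ Z^11, C_1 ≅ Z^27, C_2 ≅ Z^17.

The boundary map ∂_1: C_1 → C_0 maps an edge to its endpoints' difference, ∂[p,q] = q − p.
This gives a 11×27 integer matrix of rank 9; reducing to Smith normal form yields diagonal entries (1,1,1,1,1,1,1,1,1).

The boundary map ∂_2: C_2 → C_1 sends each 2-simplex [p,q,r] to [q,r] − [p,r] + [p,q]. For instance
  ∂[v_2,v_3,v_5] = [v_3,v_5] − [v_2,v_5] + [v_2,v_3],
  ∂[v_8,v_9,v_10] = [v_9,v_10] − [v_8,v_10] + [v_8,v_9].
As a 27×17 matrix over Z this has rank 16, with invariant factors (1,1,1,1,1,1,1,1,1,1,1,1,1,1,1,1).

Reading off H_k = ker ∂_k / im ∂_{k+1}:

  H_0: rank C_0 − rank ∂_1 = 11 − 9 = 2, and the invariant factors of ∂_1 are all 1, so H_0 ≅ Z^2.
  H_1: rank ker ∂_1 − rank ∂_2 = (27 − 9) − 16 = 2, and the invariant factors of ∂_2 are all 1, so H_1 ≅ Z^2.
  H_2: rank ker ∂_2 − rank ∂_3 = (17 − 16) − 0 = 1, and there is no ∂_3, so H_2 ≅ Z.

(K is a triangulation of the disjoint union of the 2-simplex and the torus T^2.)

Hence the Betti numbers are b_0 = 2, b_1 = 2, b_2 = 1.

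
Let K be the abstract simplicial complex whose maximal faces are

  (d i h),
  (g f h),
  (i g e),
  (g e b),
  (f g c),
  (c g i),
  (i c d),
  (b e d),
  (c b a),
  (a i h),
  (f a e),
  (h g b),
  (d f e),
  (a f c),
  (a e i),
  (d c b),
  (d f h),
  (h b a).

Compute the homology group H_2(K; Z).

Fix the vertex order a < b < c < d < e < f < g < h < i and write every simplex with vertices in increasing order. Then dim K = 2 and the simplices of K are:

  0-simplices (9): a, b, c, d, e, f, g, h, i
  1-simplices (27): ab, ac, ae, af, ah, ai, bc, bd, be, bg, bh, cd, cf, cg, ci, de, df, dh, di, ef, eg, ei, fg, fh, gh, gi, hi
  2-simplices (18): abc, abh, acf, aef, aei, ahi, bcd, bde, beg, bgh, cdi, cfg, cgi, def, dfh, dhi, egi, fgh

giving chain groups C_0 ≅ Z^9, C_1 ≅ Z^27, C_2 ≅ Z^18.

Boundary ∂_1: C_1 → C_0 sends each edge [p,q] (with p < q) to q − p. For instance
  ∂ac = c − a.
The resulting 9×27 matrix has rank 8, and its Smith normal form has invariant factors (1,1,1,1,1,1,1,1).

∂_2: C_2 → C_1 sends each 2-simplex [p,q,r] to [q,r] − [p,r] + [p,q]. For instance
  ∂abh = bh − ah + ab,
  ∂ahi = hi − ai + ah.
As a 27×18 matrix over Z this has rank 17, with invariant factors (1,1,1,1,1,1,1,1,1,1,1,1,1,1,1,1,1).

Reading off H_k = ker ∂_k / im ∂_{k+1}:

  H_2: rank ker ∂_2 − rank ∂_3 = (18 − 17) − 0 = 1, and there is no ∂_3, so H_2 = Z.

H_2 = Z.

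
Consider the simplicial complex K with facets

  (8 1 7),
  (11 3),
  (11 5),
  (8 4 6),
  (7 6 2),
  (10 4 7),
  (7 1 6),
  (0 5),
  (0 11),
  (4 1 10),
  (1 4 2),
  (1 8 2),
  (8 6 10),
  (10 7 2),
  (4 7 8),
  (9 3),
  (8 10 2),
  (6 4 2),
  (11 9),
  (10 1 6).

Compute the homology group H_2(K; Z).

K has 12 vertices, 27 edges, 14 triangles.
rank ∂_2 = 13, rank ∂_3 = 0 ⇒ b_2 = 14 − 13 − 0 = 1. So H_2 = Z.

H_2 = Z.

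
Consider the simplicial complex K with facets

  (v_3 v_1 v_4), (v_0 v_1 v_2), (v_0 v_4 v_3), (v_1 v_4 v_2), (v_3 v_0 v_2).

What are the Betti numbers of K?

b_0 = 1, b_1 = 1, b_2 = 0.

K has 5 vertices, 10 edges, 5 triangles.
rank ∂_0 = 0, rank ∂_1 = 4 ⇒ b_0 = 5 − 0 − 4 = 1; all invariant factors of ∂_1 are 1 so no torsion. So H_0 ≅ Z.
rank ∂_1 = 4, rank ∂_2 = 5 ⇒ b_1 = 10 − 4 − 5 = 1; all invariant factors of ∂_2 are 1 so no torsion. So H_1 ≅ Z.
rank ∂_2 = 5, rank ∂_3 = 0 ⇒ b_2 = 5 − 5 − 0 = 0. So H_2 ≅ 0.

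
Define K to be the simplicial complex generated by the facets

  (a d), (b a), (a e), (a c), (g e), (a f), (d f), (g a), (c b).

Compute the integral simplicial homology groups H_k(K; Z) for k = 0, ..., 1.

H_0 = Z,  H_1 = Z^3.

K has 7 vertices, 9 edges.
rank ∂_0 = 0, rank ∂_1 = 6 ⇒ b_0 = 7 − 0 − 6 = 1; all invariant factors of ∂_1 are 1 so no torsion. So H_0 ≅ Z.
rank ∂_1 = 6, rank ∂_2 = 0 ⇒ b_1 = 9 − 6 − 0 = 3. So H_1 ≅ Z^3.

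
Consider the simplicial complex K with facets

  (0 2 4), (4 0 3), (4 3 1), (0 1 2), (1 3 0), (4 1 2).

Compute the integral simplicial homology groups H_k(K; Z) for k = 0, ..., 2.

Take the total order 0 < 1 < 2 < 3 < 4 on the vertex set. Then K (dimension 2) consists of the simplices:

  0-simplices (5): [0], [1], [2], [3], [4]
  1-simplices (9): [0,1], [0,2], [0,3], [0,4], [1,2], [1,3], [1,4], [2,4], [3,4]
  2-simplices (6): [0,1,2], [0,1,3], [0,2,4], [0,3,4], [1,2,4], [1,3,4]

so the chain groups are C_0 ≅ Z^5, C_1 ≅ Z^9, C_2 ≅ Z^6.

∂_1: C_1 → C_0 maps an edge to its endpoints' difference, ∂[p,q] = q − p. For instance
  ∂[3,4] = [4] − [3].
The resulting 5×9 matrix has rank 4, and its Smith normal form has invariant factors (1,1,1,1).

The boundary map ∂_2: C_2 → C_1 sends each 2-simplex [p,q,r] to [q,r] − [p,r] + [p,q]. For instance
  ∂[0,1,3] = [1,3] − [0,3] + [0,1],
  ∂[0,1,2] = [1,2] − [0,2] + [0,1].
The 9×6 boundary matrix has rank 5 and Smith normal form diag(1,1,1,1,1).

From H_k ≅ ker(∂_k) / im(∂_{k+1}) we obtain:

  H_0: rank C_0 − rank ∂_1 = 5 − 4 = 1, and the invariant factors of ∂_1 are all 1, so H_0 = Z.
  H_1: rank ker ∂_1 − rank ∂_2 = (9 − 4) − 5 = 0, and the invariant factors of ∂_2 are all 1, so H_1 = 0.
  H_2: rank ker ∂_2 − rank ∂_3 = (6 − 5) − 0 = 1, and there is no ∂_3, so H_2 = Z.

(K is a triangulation of the 2-sphere S^2.)

H_0 ≅ Z,  H_1 = 0,  H_2 ≅ Z.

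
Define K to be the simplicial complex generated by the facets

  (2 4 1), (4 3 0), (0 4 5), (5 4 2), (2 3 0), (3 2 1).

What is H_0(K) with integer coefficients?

H_0 = Z.

Take the total order 0 < 1 < 2 < 3 < 4 < 5 on the vertex set. Then K (dimension 2) consists of the simplices:

  0-simplices (6): [0], [1], [2], [3], [4], [5]
  1-simplices (12): [0,2], [0,3], [0,4], [0,5], [1,2], [1,3], [1,4], [2,3], [2,4], [2,5], [3,4], [4,5]
  2-simplices (6): [0,2,3], [0,3,4], [0,4,5], [1,2,3], [1,2,4], [2,4,5]

Hence C_0 ≅ Z^6, C_1 ≅ Z^12, C_2 ≅ Z^6.

Boundary ∂_1: C_1 → C_0 maps an edge to its endpoints' difference, ∂[p,q] = q − p. For instance
  ∂[0,4] = [4] − [0].
The 6×12 boundary matrix has rank 5 and Smith normal form diag(1,1,1,1,1).

The boundary map ∂_2: C_2 → C_1 acts by ∂[p,q,r] = [q,r] − [p,r] + [p,q]. For instance
  ∂[1,2,3] = [2,3] − [1,3] + [1,2],
  ∂[2,4,5] = [4,5] − [2,5] + [2,4].
The 12×6 boundary matrix has rank 6 and Smith normal form diag(1,1,1,1,1,1).

From H_k ≅ ker(∂_k) / im(∂_{k+1}) we obtain:

  H_0: rank C_0 − rank ∂_1 = 6 − 5 = 1, and the invariant factors of ∂_1 are all 1, so H_0 ≅ Z.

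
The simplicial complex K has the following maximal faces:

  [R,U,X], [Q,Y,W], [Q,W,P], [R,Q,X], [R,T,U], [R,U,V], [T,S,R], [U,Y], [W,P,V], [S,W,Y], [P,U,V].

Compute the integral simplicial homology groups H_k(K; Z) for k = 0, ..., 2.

Fix the vertex order P < Q < R < S < T < U < V < W < X < Y and write every simplex with vertices in increasing order. Then dim K = 2 and the simplices of K are:

  0-simplices (10): P, Q, R, S, T, U, V, W, X, Y
  1-simplices (22): PQ, PU, PV, PW, QR, QW, QX, QY, RS, RT, RU, RV, RX, ST, SW, SY, TU, UV, UX, UY, VW, WY
  2-simplices (10): PQW, PUV, PVW, QRX, QWY, RST, RTU, RUV, RUX, SWY

giving chain groups C_0 ≅ Z^10, C_1 ≅ Z^22, C_2 ≅ Z^10.

The boundary map ∂_1: C_1 → C_0 maps an edge to its endpoints' difference, ∂[p,q] = q − p.
This gives a 10×22 integer matrix of rank 9; reducing to Smith normal form yields diagonal entries (1,1,1,1,1,1,1,1,1).

Boundary ∂_2: C_2 → C_1 sends each 2-simplex [p,q,r] to [q,r] − [p,r] + [p,q]. For instance
  ∂RUV = UV − RV + RU,
  ∂QRX = RX − QX + QR.
As a 22×10 matrix over Z this has rank 10, with invariant factors (1,1,1,1,1,1,1,1,1,1).

From H_k ≅ ker(∂_k) / im(∂_{k+1}) we obtain:

  H_0: rank C_0 − rank ∂_1 = 10 − 9 = 1, and the invariant factors of ∂_1 are all 1, so H_0 ≅ Z.
  H_1: rank ker ∂_1 − rank ∂_2 = (22 − 9) − 10 = 3, and the invariant factors of ∂_2 are all 1, so H_1 ≅ Z^3.
  H_2: rank ker ∂_2 − rank ∂_3 = (10 − 10) − 0 = 0, and there is no ∂_3, so H_2 ≅ 0.

As a check, the Euler characteristic is 10 − 22 + 10 = -2, which agrees with 1 − 3 + 0 = -2.

H_0 ≅ Z,  H_1 ≅ Z^3,  H_2 = 0.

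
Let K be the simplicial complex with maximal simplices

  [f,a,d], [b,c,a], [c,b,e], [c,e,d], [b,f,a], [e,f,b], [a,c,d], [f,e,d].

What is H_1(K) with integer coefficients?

Order the vertices as a < b < c < d < e < f. Listing each simplex with vertices in this order, K has dimension 2 with simplices:

  0-simplices (6): a, b, c, d, e, f
  1-simplices (12): ab, ac, ad, af, bc, be, bf, cd, ce, de, df, ef
  2-simplices (8): abc, abf, acd, adf, bce, bef, cde, def

Hence C_0 ≅ Z^6, C_1 ≅ Z^12, C_2 ≅ Z^8.

Boundary ∂_1: C_1 → C_0 sends each edge [p,q] (with p < q) to q − p. For instance
  ∂be = e − b.
The 6×12 boundary matrix has rank 5 and Smith normal form diag(1,1,1,1,1).

∂_2: C_2 → C_1 sends each 2-simplex [p,q,r] to [q,r] − [p,r] + [p,q]. For instance
  ∂abc = bc − ac + ab,
  ∂cde = de − ce + cd.
The 12×8 boundary matrix has rank 7 and Smith normal form diag(1,1,1,1,1,1,1).

Reading off H_k = ker ∂_k / im ∂_{k+1}:

  H_1: rank ker ∂_1 − rank ∂_2 = (12 − 5) − 7 = 0, and the invariant factors of ∂_2 are all 1, so H_1 = 0.

H_1 = 0.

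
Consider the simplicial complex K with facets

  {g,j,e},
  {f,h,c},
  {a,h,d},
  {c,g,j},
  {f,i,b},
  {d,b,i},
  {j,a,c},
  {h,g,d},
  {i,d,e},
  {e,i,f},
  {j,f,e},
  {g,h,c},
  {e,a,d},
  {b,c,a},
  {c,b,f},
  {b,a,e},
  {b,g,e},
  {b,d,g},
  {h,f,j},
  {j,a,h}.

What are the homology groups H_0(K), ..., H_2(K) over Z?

H_0 = Z,  H_1 = Z ⊕ Z/2Z,  H_2 = 0.

Order the vertices as a < b < c < d < e < f < g < h < i < j. Listing each simplex with vertices in this order, K has dimension 2 with simplices:

  0-simplices (10): a, b, c, d, e, f, g, h, i, j
  1-simplices (30): ab, ac, ad, ae, ah, aj, bc, bd, be, bf, bg, bi, cf, cg, ch, cj, de, dg, dh, di, ef, eg, ei, ej, fh, fi, fj, gh, gj, hj
  2-simplices (20): abc, abe, acj, ade, adh, ahj, bcf, bdg, bdi, beg, bfi, cfh, cgh, cgj, dei, dgh, efi, efj, egj, fhj

giving chain groups C_0 ≅ Z^10, C_1 ≅ Z^30, C_2 ≅ Z^20.

∂_1: C_1 → C_0 sends each edge [p,q] (with p < q) to q − p.
As a 10×30 matrix over Z this has rank 9, with invariant factors (1,1,1,1,1,1,1,1,1).

Boundary ∂_2: C_2 → C_1 sends each 2-simplex [p,q,r] to [q,r] − [p,r] + [p,q]. For instance
  ∂egj = gj − ej + eg,
  ∂dgh = gh − dh + dg.
The resulting 30×20 matrix has rank 20, and its Smith normal form has invariant factors (1,1,1,1,1,1,1,1,1,1,1,1,1,1,1,1,1,1,1,2).

Reading off H_k = ker ∂_k / im ∂_{k+1}:

  H_0: rank C_0 − rank ∂_1 = 10 − 9 = 1, and the invariant factors of ∂_1 are all 1, so H_0 = Z.
  H_1: rank ker ∂_1 − rank ∂_2 = (30 − 9) − 20 = 1, and ∂_2 has invariant factor 2 > 1, so H_1 = Z ⊕ Z/2Z.
  H_2: rank ker ∂_2 − rank ∂_3 = (20 − 20) − 0 = 0, and there is no ∂_3, so H_2 = 0.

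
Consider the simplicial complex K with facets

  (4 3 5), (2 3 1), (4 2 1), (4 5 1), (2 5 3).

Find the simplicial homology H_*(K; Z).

H_0 ≅ Z,  H_1 ≅ Z,  H_2 = 0.

Order the vertices as 1 < 2 < 3 < 4 < 5. Listing each simplex with vertices in this order, K has dimension 2 with simplices:

  0-simplices (5): [1], [2], [3], [4], [5]
  1-simplices (10): [1,2], [1,3], [1,4], [1,5], [2,3], [2,4], [2,5], [3,4], [3,5], [4,5]
  2-simplices (5): [1,2,3], [1,2,4], [1,4,5], [2,3,5], [3,4,5]

Hence C_0 ≅ Z^5, C_1 ≅ Z^10, C_2 ≅ Z^5.

Boundary ∂_1: C_1 → C_0 maps an edge to its endpoints' difference, ∂[p,q] = q − p. For instance
  ∂[3,5] = [5] − [3].
This gives a 5×10 integer matrix of rank 4; reducing to Smith normal form yields diagonal entries (1,1,1,1).

The boundary map ∂_2: C_2 → C_1 acts by ∂[p,q,r] = [q,r] − [p,r] + [p,q]. For instance
  ∂[1,4,5] = [4,5] − [1,5] + [1,4],
  ∂[2,3,5] = [3,5] − [2,5] + [2,3].
As a 10×5 matrix over Z this has rank 5, with invariant factors (1,1,1,1,1).

Reading off H_k = ker ∂_k / im ∂_{k+1}:

  H_0: rank C_0 − rank ∂_1 = 5 − 4 = 1, and the invariant factors of ∂_1 are all 1, so H_0 ≅ Z.
  H_1: rank ker ∂_1 − rank ∂_2 = (10 − 4) − 5 = 1, and the invariant factors of ∂_2 are all 1, so H_1 ≅ Z.
  H_2: rank ker ∂_2 − rank ∂_3 = (5 − 5) − 0 = 0, and there is no ∂_3, so H_2 ≅ 0.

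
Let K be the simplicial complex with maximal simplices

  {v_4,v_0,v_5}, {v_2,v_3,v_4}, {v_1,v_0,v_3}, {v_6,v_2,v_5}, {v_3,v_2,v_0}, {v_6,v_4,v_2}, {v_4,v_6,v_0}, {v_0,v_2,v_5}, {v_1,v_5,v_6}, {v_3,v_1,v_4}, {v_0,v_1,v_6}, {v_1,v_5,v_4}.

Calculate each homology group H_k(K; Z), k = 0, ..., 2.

We work with the vertex ordering v_0 < v_1 < v_2 < v_3 < v_4 < v_5 < v_6. The simplices of K, each written with vertices in increasing order, are:

  0-simplices (7): [v_0], [v_1], [v_2], [v_3], [v_4], [v_5], [v_6]
  1-simplices (18): (18 of them)
  2-simplices (12): (12 of them)

giving chain groups C_0 ≅ Z^7, C_1 ≅ Z^18, C_2 ≅ Z^12.

The boundary map ∂_1: C_1 → C_0 is given by ∂[p,q] = [q] − [p]. For instance
  ∂[v_0,v_1] = [v_1] − [v_0].
The resulting 7×18 matrix has rank 6, and its Smith normal form has invariant factors (1,1,1,1,1,1).

Boundary ∂_2: C_2 → C_1 acts by ∂[p,q,r] = [q,r] − [p,r] + [p,q]. For instance
  ∂[v_2,v_4,v_6] = [v_4,v_6] − [v_2,v_6] + [v_2,v_4],
  ∂[v_0,v_4,v_6] = [v_4,v_6] − [v_0,v_6] + [v_0,v_4].
This gives a 18×12 integer matrix of rank 12; reducing to Smith normal form yields diagonal entries (1,1,1,1,1,1,1,1,1,1,1,2).

From H_k ≅ ker(∂_k) / im(∂_{k+1}) we obtain:

  H_0: rank C_0 − rank ∂_1 = 7 − 6 = 1, and the invariant factors of ∂_1 are all 1, so H_0 ≅ Z.
  H_1: rank ker ∂_1 − rank ∂_2 = (18 − 6) − 12 = 0, and ∂_2 has invariant factor 2 > 1, so H_1 ≅ Z/2.
  H_2: rank ker ∂_2 − rank ∂_3 = (12 − 12) − 0 = 0, and there is no ∂_3, so H_2 ≅ 0.

(K is a triangulation of the real projective plane RP^2.)

H_0 = Z,  H_1 = Z/2,  H_2 = 0.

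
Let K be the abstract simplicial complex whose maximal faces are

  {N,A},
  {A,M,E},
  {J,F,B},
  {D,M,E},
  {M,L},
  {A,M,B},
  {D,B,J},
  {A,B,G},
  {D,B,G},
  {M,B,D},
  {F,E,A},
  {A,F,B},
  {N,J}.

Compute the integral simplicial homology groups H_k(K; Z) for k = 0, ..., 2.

H_0 ≅ Z,  H_1 ≅ Z,  H_2 = 0.

Fix the vertex order A < B < D < E < F < G < J < L < M < N and write every simplex with vertices in increasing order. Then dim K = 2 and the simplices of K are:

  0-simplices (10): A, B, D, E, F, G, J, L, M, N
  1-simplices (20): AB, AE, AF, AG, AM, AN, BD, BF, BG, BJ, BM, DE, DG, DJ, DM, EF, EM, FJ, JN, LM
  2-simplices (10): ABF, ABG, ABM, AEF, AEM, BDG, BDJ, BDM, BFJ, DEM

giving chain groups C_0 ≅ Z^10, C_1 ≅ Z^20, C_2 ≅ Z^10.

∂_1: C_1 → C_0 maps an edge to its endpoints' difference, ∂[p,q] = q − p.
This gives a 10×20 integer matrix of rank 9; reducing to Smith normal form yields diagonal entries (1,1,1,1,1,1,1,1,1).

∂_2: C_2 → C_1 acts by ∂[p,q,r] = [q,r] − [p,r] + [p,q]. For instance
  ∂BDM = DM − BM + BD,
  ∂ABG = BG − AG + AB.
As a 20×10 matrix over Z this has rank 10, with invariant factors (1,1,1,1,1,1,1,1,1,1).

From H_k ≅ ker(∂_k) / im(∂_{k+1}) we obtain:

  H_0: rank C_0 − rank ∂_1 = 10 − 9 = 1, and the invariant factors of ∂_1 are all 1, so H_0 = Z.
  H_1: rank ker ∂_1 − rank ∂_2 = (20 − 9) − 10 = 1, and the invariant factors of ∂_2 are all 1, so H_1 = Z.
  H_2: rank ker ∂_2 − rank ∂_3 = (10 − 10) − 0 = 0, and there is no ∂_3, so H_2 = 0.

As a check, the Euler characteristic is 10 − 20 + 10 = 0, which agrees with 1 − 1 + 0 = 0.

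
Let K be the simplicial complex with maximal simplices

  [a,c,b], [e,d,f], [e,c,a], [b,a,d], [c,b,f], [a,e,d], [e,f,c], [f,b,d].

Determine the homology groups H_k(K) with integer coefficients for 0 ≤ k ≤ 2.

H_0 ≅ Z,  H_1 = 0,  H_2 ≅ Z.

Order the vertices as a < b < c < d < e < f. Listing each simplex with vertices in this order, K has dimension 2 with simplices:

  0-simplices (6): a, b, c, d, e, f
  1-simplices (12): ab, ac, ad, ae, bc, bd, bf, ce, cf, de, df, ef
  2-simplices (8): abc, abd, ace, ade, bcf, bdf, cef, def

Hence C_0 ≅ Z^6, C_1 ≅ Z^12, C_2 ≅ Z^8.

The boundary map ∂_1: C_1 → C_0 sends each edge [p,q] (with p < q) to q − p. For instance
  ∂cf = f − c.
As a 6×12 matrix over Z this has rank 5, with invariant factors (1,1,1,1,1).

The boundary map ∂_2: C_2 → C_1 acts by ∂[p,q,r] = [q,r] − [p,r] + [p,q]. For instance
  ∂ace = ce − ae + ac,
  ∂abc = bc − ac + ab.
This gives a 12×8 integer matrix of rank 7; reducing to Smith normal form yields diagonal entries (1,1,1,1,1,1,1).

From H_k ≅ ker(∂_k) / im(∂_{k+1}) we obtain:

  H_0: rank C_0 − rank ∂_1 = 6 − 5 = 1, and the invariant factors of ∂_1 are all 1, so H_0 ≅ Z.
  H_1: rank ker ∂_1 − rank ∂_2 = (12 − 5) − 7 = 0, and the invariant factors of ∂_2 are all 1, so H_1 ≅ 0.
  H_2: rank ker ∂_2 − rank ∂_3 = (8 − 7) − 0 = 1, and there is no ∂_3, so H_2 ≅ Z.

As a check, the Euler characteristic is 6 − 12 + 8 = 2, which agrees with 1 − 0 + 1 = 2.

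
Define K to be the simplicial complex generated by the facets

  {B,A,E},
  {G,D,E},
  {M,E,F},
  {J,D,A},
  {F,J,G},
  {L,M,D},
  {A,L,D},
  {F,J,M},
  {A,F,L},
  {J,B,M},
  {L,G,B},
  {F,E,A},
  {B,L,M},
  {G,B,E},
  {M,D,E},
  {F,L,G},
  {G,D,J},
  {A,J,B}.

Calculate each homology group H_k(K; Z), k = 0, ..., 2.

H_0 ≅ Z,  H_1 ≅ Z^2,  H_2 ≅ Z.

We work with the vertex ordering A < B < D < E < F < G < J < L < M. The simplices of K, each written with vertices in increasing order, are:

  0-simplices (9): A, B, D, E, F, G, J, L, M
  1-simplices (27): AB, AD, AE, AF, AJ, AL, BE, BG, BJ, BL, BM, DE, DG, DJ, DL, DM, EF, EG, EM, FG, FJ, FL, FM, GJ, GL, JM, LM
  2-simplices (18): ABE, ABJ, ADJ, ADL, AEF, AFL, BEG, BGL, BJM, BLM, DEG, DEM, DGJ, DLM, EFM, FGJ, FGL, FJM

giving chain groups C_0 ≅ Z^9, C_1 ≅ Z^27, C_2 ≅ Z^18.

The boundary map ∂_1: C_1 → C_0 sends each edge [p,q] (with p < q) to q − p. For instance
  ∂FL = L − F.
As a 9×27 matrix over Z this has rank 8, with invariant factors (1,1,1,1,1,1,1,1).

Boundary ∂_2: C_2 → C_1 acts by ∂[p,q,r] = [q,r] − [p,r] + [p,q]. For instance
  ∂BLM = LM − BM + BL,
  ∂DEG = EG − DG + DE.
The resulting 27×18 matrix has rank 17, and its Smith normal form has invariant factors (1,1,1,1,1,1,1,1,1,1,1,1,1,1,1,1,1).

Reading off H_k = ker ∂_k / im ∂_{k+1}:

  H_0: rank C_0 − rank ∂_1 = 9 − 8 = 1, and the invariant factors of ∂_1 are all 1, so H_0 ≅ Z.
  H_1: rank ker ∂_1 − rank ∂_2 = (27 − 8) − 17 = 2, and the invariant factors of ∂_2 are all 1, so H_1 ≅ Z^2.
  H_2: rank ker ∂_2 − rank ∂_3 = (18 − 17) − 0 = 1, and there is no ∂_3, so H_2 ≅ Z.

As a check, the Euler characteristic is 9 − 27 + 18 = 0, which agrees with 1 − 2 + 1 = 0.
(K is a triangulation of the torus T^2.)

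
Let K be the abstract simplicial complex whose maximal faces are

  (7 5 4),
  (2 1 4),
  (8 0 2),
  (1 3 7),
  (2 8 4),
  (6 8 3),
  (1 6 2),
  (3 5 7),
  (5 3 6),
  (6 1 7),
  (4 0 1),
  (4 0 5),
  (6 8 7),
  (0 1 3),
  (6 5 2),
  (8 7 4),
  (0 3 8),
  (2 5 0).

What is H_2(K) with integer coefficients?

H_2 ≅ 0.

Fix the vertex order 0 < 1 < 2 < 3 < 4 < 5 < 6 < 7 < 8 and write every simplex with vertices in increasing order. Then dim K = 2 and the simplices of K are:

  0-simplices (9): [0], [1], [2], [3], [4], [5], [6], [7], [8]
  1-simplices (27): (27 of them)
  2-simplices (18): [0,1,3], [0,1,4], [0,2,5], [0,2,8], [0,3,8], [0,4,5], [1,2,4], [1,2,6], [1,3,7], [1,6,7], [2,4,8], [2,5,6], [3,5,6], [3,5,7], [3,6,8], [4,5,7], [4,7,8], [6,7,8]

Hence C_0 ≅ Z^9, C_1 ≅ Z^27, C_2 ≅ Z^18.

∂_1: C_1 → C_0 is given by ∂[p,q] = [q] − [p].
As a 9×27 matrix over Z this has rank 8, with invariant factors (1,1,1,1,1,1,1,1).

∂_2: C_2 → C_1 maps a triangle to the signed sum of its edges. For instance
  ∂[4,5,7] = [5,7] − [4,7] + [4,5],
  ∂[1,6,7] = [6,7] − [1,7] + [1,6].
The 27×18 boundary matrix has rank 18 and Smith normal form diag(1,1,1,1,1,1,1,1,1,1,1,1,1,1,1,1,1,2).

Computing H_k = (kernel of ∂_k) / (image of ∂_{k+1}):

  H_2: rank ker ∂_2 − rank ∂_3 = (18 − 18) − 0 = 0, and there is no ∂_3, so H_2 ≅ 0.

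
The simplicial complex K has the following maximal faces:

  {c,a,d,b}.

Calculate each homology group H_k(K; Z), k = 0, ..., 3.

Order the vertices as a < b < c < d. Listing each simplex with vertices in this order, K has dimension 3 with simplices:

  0-simplices (4): a, b, c, d
  1-simplices (6): ab, ac, ad, bc, bd, cd
  2-simplices (4): abc, abd, acd, bcd
  3-simplices (1): abcd

giving chain groups C_0 ≅ Z^4, C_1 ≅ Z^6, C_2 ≅ Z^4, C_3 ≅ Z^1.

∂_1: C_1 → C_0 is given by ∂[p,q] = [q] − [p]. For instance
  ∂cd = d − c.
The resulting 4×6 matrix has rank 3, and its Smith normal form has invariant factors (1,1,1).

∂_2: C_2 → C_1 sends each 2-simplex [p,q,r] to [q,r] − [p,r] + [p,q]. For instance
  ∂acd = cd − ad + ac,
  ∂abd = bd − ad + ab.
This gives a 6×4 integer matrix of rank 3; reducing to Smith normal form yields diagonal entries (1,1,1).

∂_3: C_3 → C_2 sends each 3-simplex σ to the alternating sum Σ_i (−1)^i (σ with its i-th vertex removed). For instance
  ∂abcd = bcd − acd + abd − abc.
This gives a 4×1 integer matrix of rank 1; reducing to Smith normal form yields diagonal entries (1).

Reading off H_k = ker ∂_k / im ∂_{k+1}:

  H_0: rank C_0 − rank ∂_1 = 4 − 3 = 1, and the invariant factors of ∂_1 are all 1, so H_0 = Z.
  H_1: rank ker ∂_1 − rank ∂_2 = (6 − 3) − 3 = 0, and the invariant factors of ∂_2 are all 1, so H_1 = 0.
  H_2: rank ker ∂_2 − rank ∂_3 = (4 − 3) − 1 = 0, and the invariant factors of ∂_3 are all 1, so H_2 = 0.
  H_3: rank ker ∂_3 − rank ∂_4 = (1 − 1) − 0 = 0, and there is no ∂_4, so H_3 = 0.

H_0 ≅ Z,  H_1 = 0,  H_2 = 0,  H_3 = 0.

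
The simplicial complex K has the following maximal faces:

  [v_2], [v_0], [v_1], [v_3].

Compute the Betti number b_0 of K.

We work with the vertex ordering v_0 < v_1 < v_2 < v_3. The simplices of K, each written with vertices in increasing order, are:

  0-simplices (4): [v_0], [v_1], [v_2], [v_3]

so the chain groups are C_0 ≅ Z^4.

Reading off H_k = ker ∂_k / im ∂_{k+1}:

  H_0: rank C_0 − rank ∂_1 = 4 − 0 = 4, and there is no ∂_1, so H_0 = Z^4.

(K is a triangulation of a set of 4 points.)

Hence the Betti numbers are b_0 = 4.

b_0 = 4.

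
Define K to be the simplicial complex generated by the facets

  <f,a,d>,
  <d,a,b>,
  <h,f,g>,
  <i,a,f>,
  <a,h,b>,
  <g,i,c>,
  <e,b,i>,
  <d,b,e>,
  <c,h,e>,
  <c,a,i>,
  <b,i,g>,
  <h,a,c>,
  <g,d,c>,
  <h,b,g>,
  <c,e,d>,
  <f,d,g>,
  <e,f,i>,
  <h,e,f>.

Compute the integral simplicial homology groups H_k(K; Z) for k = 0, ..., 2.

H_0 = Z,  H_1 = Z^2,  H_2 = Z.

Take the total order a < b < c < d < e < f < g < h < i on the vertex set. Then K (dimension 2) consists of the simplices:

  0-simplices (9): a, b, c, d, e, f, g, h, i
  1-simplices (27): ab, ac, ad, af, ah, ai, bd, be, bg, bh, bi, cd, ce, cg, ch, ci, de, df, dg, ef, eh, ei, fg, fh, fi, gh, gi
  2-simplices (18): abd, abh, ach, aci, adf, afi, bde, bei, bgh, bgi, cde, cdg, ceh, cgi, dfg, efh, efi, fgh

giving chain groups C_0 ≅ Z^9, C_1 ≅ Z^27, C_2 ≅ Z^18.

∂_1: C_1 → C_0 sends each edge [p,q] (with p < q) to q − p. For instance
  ∂ch = h − c.
As a 9×27 matrix over Z this has rank 8, with invariant factors (1,1,1,1,1,1,1,1).

∂_2: C_2 → C_1 sends each 2-simplex [p,q,r] to [q,r] − [p,r] + [p,q]. For instance
  ∂bei = ei − bi + be,
  ∂fgh = gh − fh + fg.
The resulting 27×18 matrix has rank 17, and its Smith normal form has invariant factors (1,1,1,1,1,1,1,1,1,1,1,1,1,1,1,1,1).

Reading off H_k = ker ∂_k / im ∂_{k+1}:

  H_0: rank C_0 − rank ∂_1 = 9 − 8 = 1, and the invariant factors of ∂_1 are all 1, so H_0 ≅ Z.
  H_1: rank ker ∂_1 − rank ∂_2 = (27 − 8) − 17 = 2, and the invariant factors of ∂_2 are all 1, so H_1 ≅ Z^2.
  H_2: rank ker ∂_2 − rank ∂_3 = (18 − 17) − 0 = 1, and there is no ∂_3, so H_2 ≅ Z.

As a check, the Euler characteristic is 9 − 27 + 18 = 0, which agrees with 1 − 2 + 1 = 0.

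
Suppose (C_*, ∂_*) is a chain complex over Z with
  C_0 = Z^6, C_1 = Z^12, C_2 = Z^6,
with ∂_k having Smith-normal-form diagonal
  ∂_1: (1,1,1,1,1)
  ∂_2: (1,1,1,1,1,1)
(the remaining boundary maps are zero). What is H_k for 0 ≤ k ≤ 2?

H_0: b_0 = 6 − 0 − 5 = 1; torsion from ∂_1 factors > 1: none. So H_0 ≅ Z.
H_1: b_1 = 12 − 5 − 6 = 1; torsion from ∂_2 factors > 1: none. So H_1 ≅ Z.
H_2: b_2 = 6 − 6 − 0 = 0; torsion from ∂_3 factors > 1: none. So H_2 ≅ 0.

H_0 ≅ Z,  H_1 ≅ Z,  H_2 = 0.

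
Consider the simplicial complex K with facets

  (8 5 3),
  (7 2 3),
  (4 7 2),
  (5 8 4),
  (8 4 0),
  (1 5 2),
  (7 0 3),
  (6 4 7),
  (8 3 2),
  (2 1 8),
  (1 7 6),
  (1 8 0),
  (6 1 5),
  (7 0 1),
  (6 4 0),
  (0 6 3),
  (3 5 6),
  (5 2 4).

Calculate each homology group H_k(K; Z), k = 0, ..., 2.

H_0 ≅ Z,  H_1 ≅ Z ⊕ Z/2Z,  H_2 = 0.

Take the total order 0 < 1 < 2 < 3 < 4 < 5 < 6 < 7 < 8 on the vertex set. Then K (dimension 2) consists of the simplices:

  0-simplices (9): [0], [1], [2], [3], [4], [5], [6], [7], [8]
  1-simplices (27): (27 of them)
  2-simplices (18): [0,1,7], [0,1,8], [0,3,6], [0,3,7], [0,4,6], [0,4,8], [1,2,5], [1,2,8], [1,5,6], [1,6,7], [2,3,7], [2,3,8], [2,4,5], [2,4,7], [3,5,6], [3,5,8], [4,5,8], [4,6,7]

Hence C_0 ≅ Z^9, C_1 ≅ Z^27, C_2 ≅ Z^18.

∂_1: C_1 → C_0 maps an edge to its endpoints' difference, ∂[p,q] = q − p. For instance
  ∂[0,1] = [1] − [0].
As a 9×27 matrix over Z this has rank 8, with invariant factors (1,1,1,1,1,1,1,1).

Boundary ∂_2: C_2 → C_1 maps a triangle to the signed sum of its edges. For instance
  ∂[1,2,8] = [2,8] − [1,8] + [1,2],
  ∂[0,4,8] = [4,8] − [0,8] + [0,4].
This gives a 27×18 integer matrix of rank 18; reducing to Smith normal form yields diagonal entries (1,1,1,1,1,1,1,1,1,1,1,1,1,1,1,1,1,2).

Reading off H_k = ker ∂_k / im ∂_{k+1}:

  H_0: rank C_0 − rank ∂_1 = 9 − 8 = 1, and the invariant factors of ∂_1 are all 1, so H_0 = Z.
  H_1: rank ker ∂_1 − rank ∂_2 = (27 − 8) − 18 = 1, and ∂_2 has invariant factor 2 > 1, so H_1 = Z ⊕ Z/2Z.
  H_2: rank ker ∂_2 − rank ∂_3 = (18 − 18) − 0 = 0, and there is no ∂_3, so H_2 = 0.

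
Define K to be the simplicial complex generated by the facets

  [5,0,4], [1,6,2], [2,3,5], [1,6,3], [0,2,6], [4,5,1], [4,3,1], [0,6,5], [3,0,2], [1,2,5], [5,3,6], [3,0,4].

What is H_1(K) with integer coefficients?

Fix the vertex order 0 < 1 < 2 < 3 < 4 < 5 < 6 and write every simplex with vertices in increasing order. Then dim K = 2 and the simplices of K are:

  0-simplices (7): [0], [1], [2], [3], [4], [5], [6]
  1-simplices (18): [0,2], [0,3], [0,4], [0,5], [0,6], [1,2], [1,3], [1,4], [1,5], [1,6], [2,3], [2,5], [2,6], [3,4], [3,5], [3,6], [4,5], [5,6]
  2-simplices (12): [0,2,3], [0,2,6], [0,3,4], [0,4,5], [0,5,6], [1,2,5], [1,2,6], [1,3,4], [1,3,6], [1,4,5], [2,3,5], [3,5,6]

Hence C_0 ≅ Z^7, C_1 ≅ Z^18, C_2 ≅ Z^12.

The boundary map ∂_1: C_1 → C_0 sends each edge [p,q] (with p < q) to q − p. For instance
  ∂[0,5] = [5] − [0].
As a 7×18 matrix over Z this has rank 6, with invariant factors (1,1,1,1,1,1).

Boundary ∂_2: C_2 → C_1 maps a triangle to the signed sum of its edges. For instance
  ∂[1,3,4] = [3,4] − [1,4] + [1,3],
  ∂[0,2,3] = [2,3] − [0,3] + [0,2].
The 18×12 boundary matrix has rank 12 and Smith normal form diag(1,1,1,1,1,1,1,1,1,1,1,2).

Reading off H_k = ker ∂_k / im ∂_{k+1}:

  H_1: rank ker ∂_1 − rank ∂_2 = (18 − 6) − 12 = 0, and ∂_2 has invariant factor 2 > 1, so H_1 ≅ Z/2.

(K is a triangulation of the real projective plane RP^2.)

H_1 = Z/2.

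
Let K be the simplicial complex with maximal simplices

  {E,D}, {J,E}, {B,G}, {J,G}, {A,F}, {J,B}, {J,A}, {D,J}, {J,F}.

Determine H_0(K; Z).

Order the vertices as A < B < D < E < F < G < J. Listing each simplex with vertices in this order, K has dimension 1 with simplices:

  0-simplices (7): A, B, D, E, F, G, J
  1-simplices (9): AF, AJ, BG, BJ, DE, DJ, EJ, FJ, GJ

so the chain groups are C_0 ≅ Z^7, C_1 ≅ Z^9.

∂_1: C_1 → C_0 sends each edge [p,q] (with p < q) to q − p. For instance
  ∂GJ = J − G.
The resulting 7×9 matrix has rank 6, and its Smith normal form has invariant factors (1,1,1,1,1,1).

Now H_k = ker ∂_k / im ∂_{k+1}, so:

  H_0: rank C_0 − rank ∂_1 = 7 − 6 = 1, and the invariant factors of ∂_1 are all 1, so H_0 ≅ Z.

H_0 ≅ Z.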